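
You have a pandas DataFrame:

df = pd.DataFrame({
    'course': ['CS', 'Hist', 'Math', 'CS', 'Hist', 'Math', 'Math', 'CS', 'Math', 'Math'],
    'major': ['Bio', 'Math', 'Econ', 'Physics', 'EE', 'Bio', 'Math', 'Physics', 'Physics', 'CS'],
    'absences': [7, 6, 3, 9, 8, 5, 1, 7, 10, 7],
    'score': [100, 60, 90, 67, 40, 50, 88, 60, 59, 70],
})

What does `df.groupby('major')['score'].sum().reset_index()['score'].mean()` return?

group by major, sum of score:
major
Bio        150
CS          70
EE          40
Econ        90
Math       148
Physics    186
Name: score, dtype: int64
reset_index():
     major  score
0      Bio    150
1       CS     70
2       EE     40
3     Econ     90
4     Math    148
5  Physics    186
Then the mean of column 'score': 114.0

114.0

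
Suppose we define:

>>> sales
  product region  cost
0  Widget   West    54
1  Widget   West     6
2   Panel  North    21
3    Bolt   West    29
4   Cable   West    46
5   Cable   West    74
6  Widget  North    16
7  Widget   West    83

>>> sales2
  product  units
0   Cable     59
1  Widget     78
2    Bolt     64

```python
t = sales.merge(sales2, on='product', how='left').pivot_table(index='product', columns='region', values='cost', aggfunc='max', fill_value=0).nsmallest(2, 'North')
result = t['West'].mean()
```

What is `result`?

51.5

merge on 'product' (how='left') → 8 rows:
  product region  cost  units
0  Widget   West    54   78.0
1  Widget   West     6   78.0
2   Panel  North    21    NaN
3    Bolt   West    29   64.0
4   Cable   West    46   59.0
5   Cable   West    74   59.0
6  Widget  North    16   78.0
7  Widget   West    83   78.0
pivot: rows=product, cols=region, max(cost):
region   North  West
product             
Bolt         0    29
Cable        0    74
Panel       21     0
Widget      16    83
take 2 rows with smallest North:
region   North  West
product             
Bolt         0    29
Cable        0    74
Reading off the mean of column 'West', we get 51.5.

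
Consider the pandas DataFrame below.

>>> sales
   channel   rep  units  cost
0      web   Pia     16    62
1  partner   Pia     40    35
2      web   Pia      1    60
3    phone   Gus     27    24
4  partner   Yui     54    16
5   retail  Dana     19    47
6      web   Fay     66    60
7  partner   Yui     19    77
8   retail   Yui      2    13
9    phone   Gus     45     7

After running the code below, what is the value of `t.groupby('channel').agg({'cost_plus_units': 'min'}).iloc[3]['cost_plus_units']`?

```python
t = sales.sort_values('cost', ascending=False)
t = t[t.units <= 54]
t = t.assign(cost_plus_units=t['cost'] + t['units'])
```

61

sort by cost descending:
   channel   rep  units  cost
7  partner   Yui     19    77
0      web   Pia     16    62
2      web   Pia      1    60
6      web   Fay     66    60
5   retail  Dana     19    47
1  partner   Pia     40    35
3    phone   Gus     27    24
4  partner   Yui     54    16
8   retail   Yui      2    13
9    phone   Gus     45     7
filter rows where units <= 54:
   channel   rep  units  cost
7  partner   Yui     19    77
0      web   Pia     16    62
2      web   Pia      1    60
5   retail  Dana     19    47
1  partner   Pia     40    35
3    phone   Gus     27    24
4  partner   Yui     54    16
8   retail   Yui      2    13
9    phone   Gus     45     7
add column cost_plus_units = t['cost'] + t['units']:
   channel   rep  units  cost  cost_plus_units
7  partner   Yui     19    77               96
0      web   Pia     16    62               78
2      web   Pia      1    60               61
5   retail  Dana     19    47               66
1  partner   Pia     40    35               75
3    phone   Gus     27    24               51
4  partner   Yui     54    16               70
8   retail   Yui      2    13               15
9    phone   Gus     45     7               52
group by channel, min of cost_plus_units:
         cost_plus_units
channel                 
partner               70
phone                 51
retail                15
web                   61
Then the value at position 3, column 'cost_plus_units': 61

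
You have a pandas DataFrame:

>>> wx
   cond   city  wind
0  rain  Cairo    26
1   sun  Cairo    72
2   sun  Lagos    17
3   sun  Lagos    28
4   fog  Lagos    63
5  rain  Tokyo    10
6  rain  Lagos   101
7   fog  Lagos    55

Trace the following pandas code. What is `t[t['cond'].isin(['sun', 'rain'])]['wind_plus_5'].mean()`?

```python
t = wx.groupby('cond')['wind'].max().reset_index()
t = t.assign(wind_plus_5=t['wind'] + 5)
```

group by cond, max of wind:
cond
fog      63
rain    101
sun      72
Name: wind, dtype: int64
reset_index():
   cond  wind
0   fog    63
1  rain   101
2   sun    72
add column wind_plus_5 = t['wind'] + 5:
   cond  wind  wind_plus_5
0   fog    63           68
1  rain   101          106
2   sun    72           77
filter rows where cond in ['sun', 'rain']:
   cond  wind  wind_plus_5
1  rain   101          106
2   sun    72           77

91.5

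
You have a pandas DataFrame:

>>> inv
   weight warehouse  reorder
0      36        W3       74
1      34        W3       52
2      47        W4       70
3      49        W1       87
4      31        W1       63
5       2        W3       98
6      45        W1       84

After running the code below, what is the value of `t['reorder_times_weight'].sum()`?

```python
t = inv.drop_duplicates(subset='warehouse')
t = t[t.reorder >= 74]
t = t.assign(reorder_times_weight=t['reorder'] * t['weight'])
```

6927

drop duplicate warehouse (keep=first):
   weight warehouse  reorder
0      36        W3       74
2      47        W4       70
3      49        W1       87
filter rows where reorder >= 74:
   weight warehouse  reorder
0      36        W3       74
3      49        W1       87
add column reorder_times_weight = t['reorder'] * t['weight']:
   weight warehouse  reorder  reorder_times_weight
0      36        W3       74                  2664
3      49        W1       87                  4263
Reading off the sum of column 'reorder_times_weight', we get 6927.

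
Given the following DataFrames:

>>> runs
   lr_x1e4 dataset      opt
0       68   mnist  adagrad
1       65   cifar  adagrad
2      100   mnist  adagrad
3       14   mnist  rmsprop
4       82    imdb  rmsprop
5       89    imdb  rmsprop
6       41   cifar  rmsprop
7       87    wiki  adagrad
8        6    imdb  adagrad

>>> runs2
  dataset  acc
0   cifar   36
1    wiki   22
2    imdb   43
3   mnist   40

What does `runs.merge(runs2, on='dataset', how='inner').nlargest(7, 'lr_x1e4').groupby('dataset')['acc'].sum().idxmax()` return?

imdb

merge on 'dataset' (how='inner') → 9 rows:
   lr_x1e4 dataset      opt  acc
0       68   mnist  adagrad   40
1       65   cifar  adagrad   36
2      100   mnist  adagrad   40
3       14   mnist  rmsprop   40
4       82    imdb  rmsprop   43
5       89    imdb  rmsprop   43
6       41   cifar  rmsprop   36
7       87    wiki  adagrad   22
8        6    imdb  adagrad   43
take 7 rows with largest lr_x1e4:
   lr_x1e4 dataset      opt  acc
2      100   mnist  adagrad   40
5       89    imdb  rmsprop   43
7       87    wiki  adagrad   22
4       82    imdb  rmsprop   43
0       68   mnist  adagrad   40
1       65   cifar  adagrad   36
6       41   cifar  rmsprop   36
group by dataset, sum of acc:
dataset
cifar    72
imdb     86
mnist    80
wiki     22
Name: acc, dtype: int64
Then the label with the largest value: imdb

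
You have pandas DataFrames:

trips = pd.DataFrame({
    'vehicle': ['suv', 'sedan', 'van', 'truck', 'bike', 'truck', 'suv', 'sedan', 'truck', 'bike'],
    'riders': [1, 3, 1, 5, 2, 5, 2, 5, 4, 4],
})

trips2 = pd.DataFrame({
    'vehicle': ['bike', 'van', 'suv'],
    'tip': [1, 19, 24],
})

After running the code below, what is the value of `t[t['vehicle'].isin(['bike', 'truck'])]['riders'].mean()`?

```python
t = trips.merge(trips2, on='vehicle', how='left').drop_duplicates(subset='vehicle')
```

merge on 'vehicle' (how='left') → 10 rows:
  vehicle  riders   tip
0     suv       1  24.0
1   sedan       3   NaN
2     van       1  19.0
3   truck       5   NaN
4    bike       2   1.0
5   truck       5   NaN
6     suv       2  24.0
7   sedan       5   NaN
8   truck       4   NaN
9    bike       4   1.0
drop duplicate vehicle (keep=first):
  vehicle  riders   tip
0     suv       1  24.0
1   sedan       3   NaN
2     van       1  19.0
3   truck       5   NaN
4    bike       2   1.0
filter rows where vehicle in ['bike', 'truck']:
  vehicle  riders  tip
3   truck       5  NaN
4    bike       2  1.0

3.5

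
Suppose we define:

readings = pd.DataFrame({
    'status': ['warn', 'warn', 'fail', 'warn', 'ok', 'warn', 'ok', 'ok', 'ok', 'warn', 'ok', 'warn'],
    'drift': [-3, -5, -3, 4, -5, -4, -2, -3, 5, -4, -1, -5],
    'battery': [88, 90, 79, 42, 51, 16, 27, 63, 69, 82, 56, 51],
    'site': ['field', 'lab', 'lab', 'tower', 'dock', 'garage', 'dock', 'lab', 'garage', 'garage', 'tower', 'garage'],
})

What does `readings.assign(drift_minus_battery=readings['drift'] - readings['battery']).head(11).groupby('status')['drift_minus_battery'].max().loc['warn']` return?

add column drift_minus_battery = readings['drift'] - readings['battery']:
   status  drift  battery    site  drift_minus_battery
0    warn     -3       88   field                  -91
1    warn     -5       90     lab                  -95
2    fail     -3       79     lab                  -82
3    warn      4       42   tower                  -38
4      ok     -5       51    dock                  -56
5    warn     -4       16  garage                  -20
6      ok     -2       27    dock                  -29
7      ok     -3       63     lab                  -66
8      ok      5       69  garage                  -64
9    warn     -4       82  garage                  -86
10     ok     -1       56   tower                  -57
11   warn     -5       51  garage                  -56
take first 11 rows:
   status  drift  battery    site  drift_minus_battery
0    warn     -3       88   field                  -91
1    warn     -5       90     lab                  -95
2    fail     -3       79     lab                  -82
3    warn      4       42   tower                  -38
4      ok     -5       51    dock                  -56
5    warn     -4       16  garage                  -20
6      ok     -2       27    dock                  -29
7      ok     -3       63     lab                  -66
8      ok      5       69  garage                  -64
9    warn     -4       82  garage                  -86
10     ok     -1       56   tower                  -57
group by status, max of drift_minus_battery:
status
fail   -82
ok     -29
warn   -20
Name: drift_minus_battery, dtype: int64
Then the value at index 'warn': -20

-20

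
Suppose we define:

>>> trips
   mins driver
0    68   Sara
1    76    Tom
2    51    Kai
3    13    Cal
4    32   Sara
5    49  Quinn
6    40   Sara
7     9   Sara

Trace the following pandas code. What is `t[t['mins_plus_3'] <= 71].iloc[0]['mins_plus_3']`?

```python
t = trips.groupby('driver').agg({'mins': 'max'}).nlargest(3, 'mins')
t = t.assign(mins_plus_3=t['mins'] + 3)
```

group by driver, max of mins:
        mins
driver      
Cal       13
Kai       51
Quinn     49
Sara      68
Tom       76
take 3 rows with largest mins:
        mins
driver      
Tom       76
Sara      68
Kai       51
add column mins_plus_3 = t['mins'] + 3:
        mins  mins_plus_3
driver                   
Tom       76           79
Sara      68           71
Kai       51           54
filter rows where mins_plus_3 <= 71:
        mins  mins_plus_3
driver                   
Sara      68           71
Kai       51           54
Taking the value at position 0, column 'mins_plus_3' gives 71.

71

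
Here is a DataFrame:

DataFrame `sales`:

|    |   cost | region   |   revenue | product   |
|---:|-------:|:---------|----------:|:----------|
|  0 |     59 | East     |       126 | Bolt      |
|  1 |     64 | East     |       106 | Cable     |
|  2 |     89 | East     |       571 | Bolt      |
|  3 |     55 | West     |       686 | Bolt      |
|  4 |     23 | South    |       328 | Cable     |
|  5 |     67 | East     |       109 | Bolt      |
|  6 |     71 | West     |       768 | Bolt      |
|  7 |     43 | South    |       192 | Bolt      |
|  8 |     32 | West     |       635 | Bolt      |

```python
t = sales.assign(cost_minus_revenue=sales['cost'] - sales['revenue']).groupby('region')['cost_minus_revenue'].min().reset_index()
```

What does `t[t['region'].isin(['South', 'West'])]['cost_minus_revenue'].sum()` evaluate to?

add column cost_minus_revenue = sales['cost'] - sales['revenue']:
   cost region  revenue product  cost_minus_revenue
0    59   East      126    Bolt                 -67
1    64   East      106   Cable                 -42
2    89   East      571    Bolt                -482
3    55   West      686    Bolt                -631
4    23  South      328   Cable                -305
5    67   East      109    Bolt                 -42
6    71   West      768    Bolt                -697
7    43  South      192    Bolt                -149
8    32   West      635    Bolt                -603
group by region, min of cost_minus_revenue:
region
East    -482
South   -305
West    -697
Name: cost_minus_revenue, dtype: int64
reset_index():
  region  cost_minus_revenue
0   East                -482
1  South                -305
2   West                -697
filter rows where region in ['South', 'West']:
  region  cost_minus_revenue
1  South                -305
2   West                -697

-1002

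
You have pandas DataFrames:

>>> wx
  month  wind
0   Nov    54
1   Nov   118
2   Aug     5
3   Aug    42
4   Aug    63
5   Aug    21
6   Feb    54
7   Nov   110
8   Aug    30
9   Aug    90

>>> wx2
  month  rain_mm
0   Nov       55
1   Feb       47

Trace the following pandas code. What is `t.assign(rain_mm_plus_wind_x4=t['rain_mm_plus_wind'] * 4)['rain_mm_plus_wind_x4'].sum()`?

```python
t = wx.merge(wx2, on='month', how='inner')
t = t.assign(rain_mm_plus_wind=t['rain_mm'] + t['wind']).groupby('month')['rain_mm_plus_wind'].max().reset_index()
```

merge on 'month' (how='inner') → 4 rows:
  month  wind  rain_mm
0   Nov    54       55
1   Nov   118       55
2   Feb    54       47
3   Nov   110       55
add column rain_mm_plus_wind = t['rain_mm'] + t['wind']:
  month  wind  rain_mm  rain_mm_plus_wind
0   Nov    54       55                109
1   Nov   118       55                173
2   Feb    54       47                101
3   Nov   110       55                165
group by month, max of rain_mm_plus_wind:
month
Feb    101
Nov    173
Name: rain_mm_plus_wind, dtype: int64
reset_index():
  month  rain_mm_plus_wind
0   Feb                101
1   Nov                173
add column rain_mm_plus_wind_x4 = t['rain_mm_plus_wind'] * 4:
  month  rain_mm_plus_wind  rain_mm_plus_wind_x4
0   Feb                101                   404
1   Nov                173                   692

1096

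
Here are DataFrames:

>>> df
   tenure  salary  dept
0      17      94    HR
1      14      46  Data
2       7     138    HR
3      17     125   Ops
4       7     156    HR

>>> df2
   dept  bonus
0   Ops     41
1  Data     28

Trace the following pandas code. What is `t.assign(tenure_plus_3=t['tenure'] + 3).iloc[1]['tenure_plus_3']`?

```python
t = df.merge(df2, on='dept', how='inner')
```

20

merge on 'dept' (how='inner') → 2 rows:
   tenure  salary  dept  bonus
0      14      46  Data     28
1      17     125   Ops     41
add column tenure_plus_3 = t['tenure'] + 3:
   tenure  salary  dept  bonus  tenure_plus_3
0      14      46  Data     28             17
1      17     125   Ops     41             20
The value at position 1, column 'tenure_plus_3' is 20.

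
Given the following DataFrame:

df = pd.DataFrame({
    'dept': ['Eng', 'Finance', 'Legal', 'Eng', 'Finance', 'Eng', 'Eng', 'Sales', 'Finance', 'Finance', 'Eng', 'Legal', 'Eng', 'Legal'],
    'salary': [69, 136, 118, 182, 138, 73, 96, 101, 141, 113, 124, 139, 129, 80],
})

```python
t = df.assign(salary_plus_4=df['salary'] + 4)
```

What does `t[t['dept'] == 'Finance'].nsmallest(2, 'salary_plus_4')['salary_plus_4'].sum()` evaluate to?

257

add column salary_plus_4 = df['salary'] + 4:
       dept  salary  salary_plus_4
0       Eng      69             73
1   Finance     136            140
2     Legal     118            122
3       Eng     182            186
4   Finance     138            142
5       Eng      73             77
6       Eng      96            100
7     Sales     101            105
8   Finance     141            145
9   Finance     113            117
10      Eng     124            128
11    Legal     139            143
12      Eng     129            133
13    Legal      80             84
filter rows where dept == 'Finance':
      dept  salary  salary_plus_4
1  Finance     136            140
4  Finance     138            142
8  Finance     141            145
9  Finance     113            117
take 2 rows with smallest salary_plus_4:
      dept  salary  salary_plus_4
9  Finance     113            117
1  Finance     136            140
Taking the sum of column 'salary_plus_4' gives 257.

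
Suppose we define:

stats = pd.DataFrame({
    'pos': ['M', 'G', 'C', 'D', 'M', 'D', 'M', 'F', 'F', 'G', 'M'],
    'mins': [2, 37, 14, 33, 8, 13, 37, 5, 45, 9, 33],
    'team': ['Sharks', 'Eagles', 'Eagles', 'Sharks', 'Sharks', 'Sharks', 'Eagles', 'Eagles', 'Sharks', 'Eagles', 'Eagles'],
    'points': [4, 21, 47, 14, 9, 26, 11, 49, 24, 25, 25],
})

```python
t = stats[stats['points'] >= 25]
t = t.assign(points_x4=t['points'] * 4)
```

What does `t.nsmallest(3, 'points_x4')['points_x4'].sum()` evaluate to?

filter rows where points >= 25:
   pos  mins    team  points
2    C    14  Eagles      47
5    D    13  Sharks      26
7    F     5  Eagles      49
9    G     9  Eagles      25
10   M    33  Eagles      25
add column points_x4 = t['points'] * 4:
   pos  mins    team  points  points_x4
2    C    14  Eagles      47        188
5    D    13  Sharks      26        104
7    F     5  Eagles      49        196
9    G     9  Eagles      25        100
10   M    33  Eagles      25        100
take 3 rows with smallest points_x4:
   pos  mins    team  points  points_x4
9    G     9  Eagles      25        100
10   M    33  Eagles      25        100
5    D    13  Sharks      26        104
sum of column 'points_x4' → 304

304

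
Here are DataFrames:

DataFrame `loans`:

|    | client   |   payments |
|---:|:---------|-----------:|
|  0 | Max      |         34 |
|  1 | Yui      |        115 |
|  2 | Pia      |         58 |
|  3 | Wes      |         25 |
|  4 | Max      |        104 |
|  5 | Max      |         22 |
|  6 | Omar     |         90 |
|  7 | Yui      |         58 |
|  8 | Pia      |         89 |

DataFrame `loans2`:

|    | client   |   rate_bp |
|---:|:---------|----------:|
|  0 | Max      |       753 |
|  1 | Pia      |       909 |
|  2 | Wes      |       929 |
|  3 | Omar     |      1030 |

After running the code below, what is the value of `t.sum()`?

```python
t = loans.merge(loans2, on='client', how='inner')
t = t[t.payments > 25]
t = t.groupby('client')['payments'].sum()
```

375

merge on 'client' (how='inner') → 7 rows:
  client  payments  rate_bp
0    Max        34      753
1    Pia        58      909
2    Wes        25      929
3    Max       104      753
4    Max        22      753
5   Omar        90     1030
6    Pia        89      909
filter rows where payments > 25:
  client  payments  rate_bp
0    Max        34      753
1    Pia        58      909
3    Max       104      753
5   Omar        90     1030
6    Pia        89      909
group by client, sum of payments:
client
Max     138
Omar     90
Pia     147
Name: payments, dtype: int64
Finally, sum of the resulting series = 375.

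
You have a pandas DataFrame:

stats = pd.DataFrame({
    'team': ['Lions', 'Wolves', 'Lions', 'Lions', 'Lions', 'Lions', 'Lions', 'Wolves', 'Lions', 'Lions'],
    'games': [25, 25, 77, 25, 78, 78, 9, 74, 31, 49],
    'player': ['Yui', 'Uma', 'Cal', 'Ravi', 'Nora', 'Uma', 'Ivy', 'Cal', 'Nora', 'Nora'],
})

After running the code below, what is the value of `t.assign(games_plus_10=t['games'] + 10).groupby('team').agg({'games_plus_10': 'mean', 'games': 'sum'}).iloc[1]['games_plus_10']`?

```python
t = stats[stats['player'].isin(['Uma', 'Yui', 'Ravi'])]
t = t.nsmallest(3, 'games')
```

35.0

filter rows where player in ['Uma', 'Yui', 'Ravi']:
     team  games player
0   Lions     25    Yui
1  Wolves     25    Uma
3   Lions     25   Ravi
5   Lions     78    Uma
take 3 rows with smallest games:
     team  games player
0   Lions     25    Yui
1  Wolves     25    Uma
3   Lions     25   Ravi
add column games_plus_10 = t['games'] + 10:
     team  games player  games_plus_10
0   Lions     25    Yui             35
1  Wolves     25    Uma             35
3   Lions     25   Ravi             35
group by team: mean(games_plus_10), sum(games):
        games_plus_10  games
team                        
Lions            35.0     50
Wolves           35.0     25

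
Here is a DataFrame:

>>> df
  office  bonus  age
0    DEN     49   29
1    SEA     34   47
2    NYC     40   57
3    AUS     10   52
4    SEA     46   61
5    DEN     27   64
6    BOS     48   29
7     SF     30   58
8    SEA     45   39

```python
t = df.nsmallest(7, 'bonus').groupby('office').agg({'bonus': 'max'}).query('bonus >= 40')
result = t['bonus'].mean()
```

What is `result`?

43.0

take 7 rows with smallest bonus:
  office  bonus  age
3    AUS     10   52
5    DEN     27   64
7     SF     30   58
1    SEA     34   47
2    NYC     40   57
8    SEA     45   39
4    SEA     46   61
group by office, max of bonus:
        bonus
office       
AUS        10
DEN        27
NYC        40
SEA        46
SF         30
filter rows where bonus >= 40:
        bonus
office       
NYC        40
SEA        46
mean of column 'bonus' → 43.0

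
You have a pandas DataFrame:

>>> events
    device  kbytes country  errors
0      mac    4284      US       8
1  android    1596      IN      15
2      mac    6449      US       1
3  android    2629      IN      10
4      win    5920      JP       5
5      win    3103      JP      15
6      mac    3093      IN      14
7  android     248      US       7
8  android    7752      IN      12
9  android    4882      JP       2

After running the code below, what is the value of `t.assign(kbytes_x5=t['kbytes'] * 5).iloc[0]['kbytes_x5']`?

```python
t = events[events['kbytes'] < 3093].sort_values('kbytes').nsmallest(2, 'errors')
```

filter rows where kbytes < 3093:
    device  kbytes country  errors
1  android    1596      IN      15
3  android    2629      IN      10
7  android     248      US       7
sort by kbytes:
    device  kbytes country  errors
7  android     248      US       7
1  android    1596      IN      15
3  android    2629      IN      10
take 2 rows with smallest errors:
    device  kbytes country  errors
7  android     248      US       7
3  android    2629      IN      10
add column kbytes_x5 = t['kbytes'] * 5:
    device  kbytes country  errors  kbytes_x5
7  android     248      US       7       1240
3  android    2629      IN      10      13145
Hence 1240.

1240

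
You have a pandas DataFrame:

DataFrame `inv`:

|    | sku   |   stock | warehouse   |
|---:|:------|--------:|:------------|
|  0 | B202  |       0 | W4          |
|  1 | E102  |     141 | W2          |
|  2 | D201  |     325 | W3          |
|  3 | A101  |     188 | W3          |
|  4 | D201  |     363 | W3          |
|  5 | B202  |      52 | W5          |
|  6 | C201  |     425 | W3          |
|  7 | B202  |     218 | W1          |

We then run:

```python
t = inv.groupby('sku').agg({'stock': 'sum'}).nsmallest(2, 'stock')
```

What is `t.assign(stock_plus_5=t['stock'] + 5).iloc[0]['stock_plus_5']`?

group by sku, sum of stock:
      stock
sku        
A101    188
B202    270
C201    425
D201    688
E102    141
take 2 rows with smallest stock:
      stock
sku        
E102    141
A101    188
add column stock_plus_5 = t['stock'] + 5:
      stock  stock_plus_5
sku                      
E102    141           146
A101    188           193
Hence 146.

146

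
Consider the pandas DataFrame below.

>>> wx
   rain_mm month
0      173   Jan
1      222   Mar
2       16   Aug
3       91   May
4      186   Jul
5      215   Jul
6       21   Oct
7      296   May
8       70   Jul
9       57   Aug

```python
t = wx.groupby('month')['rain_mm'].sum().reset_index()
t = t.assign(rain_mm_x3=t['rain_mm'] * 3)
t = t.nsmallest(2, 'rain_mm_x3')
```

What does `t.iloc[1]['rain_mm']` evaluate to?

73

group by month, sum of rain_mm:
month
Aug     73
Jan    173
Jul    471
Mar    222
May    387
Oct     21
Name: rain_mm, dtype: int64
reset_index():
  month  rain_mm
0   Aug       73
1   Jan      173
2   Jul      471
3   Mar      222
4   May      387
5   Oct       21
add column rain_mm_x3 = t['rain_mm'] * 3:
  month  rain_mm  rain_mm_x3
0   Aug       73         219
1   Jan      173         519
2   Jul      471        1413
3   Mar      222         666
4   May      387        1161
5   Oct       21          63
take 2 rows with smallest rain_mm_x3:
  month  rain_mm  rain_mm_x3
5   Oct       21          63
0   Aug       73         219
value at position 1, column 'rain_mm' → 73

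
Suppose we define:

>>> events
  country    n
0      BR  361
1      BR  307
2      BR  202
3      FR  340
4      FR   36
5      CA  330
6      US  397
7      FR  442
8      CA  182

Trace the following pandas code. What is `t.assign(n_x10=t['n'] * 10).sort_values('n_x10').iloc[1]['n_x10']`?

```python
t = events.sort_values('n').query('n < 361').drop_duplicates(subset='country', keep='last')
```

sort by n:
  country    n
4      FR   36
8      CA  182
2      BR  202
1      BR  307
5      CA  330
3      FR  340
0      BR  361
6      US  397
7      FR  442
filter rows where n < 361:
  country    n
4      FR   36
8      CA  182
2      BR  202
1      BR  307
5      CA  330
3      FR  340
drop duplicate country (keep=last):
  country    n
1      BR  307
5      CA  330
3      FR  340
add column n_x10 = t['n'] * 10:
  country    n  n_x10
1      BR  307   3070
5      CA  330   3300
3      FR  340   3400
sort by n_x10:
  country    n  n_x10
1      BR  307   3070
5      CA  330   3300
3      FR  340   3400
Hence 3300.

3300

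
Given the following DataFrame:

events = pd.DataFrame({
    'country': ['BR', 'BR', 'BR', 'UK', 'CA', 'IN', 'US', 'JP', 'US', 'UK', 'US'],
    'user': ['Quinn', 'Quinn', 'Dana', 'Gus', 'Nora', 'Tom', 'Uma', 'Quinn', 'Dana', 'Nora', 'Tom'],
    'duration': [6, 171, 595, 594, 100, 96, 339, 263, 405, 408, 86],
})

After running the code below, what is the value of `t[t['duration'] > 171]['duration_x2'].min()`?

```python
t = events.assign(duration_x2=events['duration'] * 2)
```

add column duration_x2 = events['duration'] * 2:
   country   user  duration  duration_x2
0       BR  Quinn         6           12
1       BR  Quinn       171          342
2       BR   Dana       595         1190
3       UK    Gus       594         1188
4       CA   Nora       100          200
5       IN    Tom        96          192
6       US    Uma       339          678
7       JP  Quinn       263          526
8       US   Dana       405          810
9       UK   Nora       408          816
10      US    Tom        86          172
filter rows where duration > 171:
  country   user  duration  duration_x2
2      BR   Dana       595         1190
3      UK    Gus       594         1188
6      US    Uma       339          678
7      JP  Quinn       263          526
8      US   Dana       405          810
9      UK   Nora       408          816
Reading off the min of column 'duration_x2', we get 526.

526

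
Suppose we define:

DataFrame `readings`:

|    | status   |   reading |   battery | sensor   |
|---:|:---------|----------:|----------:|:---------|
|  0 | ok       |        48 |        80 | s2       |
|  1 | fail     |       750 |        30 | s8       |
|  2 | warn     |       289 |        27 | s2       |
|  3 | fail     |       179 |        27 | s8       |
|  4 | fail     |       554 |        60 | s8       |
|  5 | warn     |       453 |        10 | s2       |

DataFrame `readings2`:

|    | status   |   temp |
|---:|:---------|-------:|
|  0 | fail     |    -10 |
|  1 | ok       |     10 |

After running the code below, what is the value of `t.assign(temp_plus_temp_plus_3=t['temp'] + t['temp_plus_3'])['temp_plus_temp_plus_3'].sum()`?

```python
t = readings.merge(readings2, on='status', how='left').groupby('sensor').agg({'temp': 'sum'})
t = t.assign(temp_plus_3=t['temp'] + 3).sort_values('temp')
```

-34.0

merge on 'status' (how='left') → 6 rows:
  status  reading  battery sensor  temp
0     ok       48       80     s2  10.0
1   fail      750       30     s8 -10.0
2   warn      289       27     s2   NaN
3   fail      179       27     s8 -10.0
4   fail      554       60     s8 -10.0
5   warn      453       10     s2   NaN
group by sensor, sum of temp:
        temp
sensor      
s2      10.0
s8     -30.0
add column temp_plus_3 = t['temp'] + 3:
        temp  temp_plus_3
sensor                   
s2      10.0         13.0
s8     -30.0        -27.0
sort by temp:
        temp  temp_plus_3
sensor                   
s8     -30.0        -27.0
s2      10.0         13.0
add column temp_plus_temp_plus_3 = t['temp'] + t['temp_plus_3']:
        temp  temp_plus_3  temp_plus_temp_plus_3
sensor                                          
s8     -30.0        -27.0                  -57.0
s2      10.0         13.0                   23.0
Finally, sum of column 'temp_plus_temp_plus_3' = -34.0.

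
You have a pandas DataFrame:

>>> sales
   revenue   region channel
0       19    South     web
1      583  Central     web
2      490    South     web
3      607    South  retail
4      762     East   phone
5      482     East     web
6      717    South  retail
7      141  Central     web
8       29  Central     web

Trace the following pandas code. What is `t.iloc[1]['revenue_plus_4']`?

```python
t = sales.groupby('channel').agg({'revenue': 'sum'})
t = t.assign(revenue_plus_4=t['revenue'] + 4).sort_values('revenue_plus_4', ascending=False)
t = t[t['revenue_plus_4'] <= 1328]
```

766

group by channel, sum of revenue:
         revenue
channel         
phone        762
retail      1324
web         1744
add column revenue_plus_4 = t['revenue'] + 4:
         revenue  revenue_plus_4
channel                         
phone        762             766
retail      1324            1328
web         1744            1748
sort by revenue_plus_4 descending:
         revenue  revenue_plus_4
channel                         
web         1744            1748
retail      1324            1328
phone        762             766
filter rows where revenue_plus_4 <= 1328:
         revenue  revenue_plus_4
channel                         
retail      1324            1328
phone        762             766
Reading off the value at position 1, column 'revenue_plus_4', we get 766.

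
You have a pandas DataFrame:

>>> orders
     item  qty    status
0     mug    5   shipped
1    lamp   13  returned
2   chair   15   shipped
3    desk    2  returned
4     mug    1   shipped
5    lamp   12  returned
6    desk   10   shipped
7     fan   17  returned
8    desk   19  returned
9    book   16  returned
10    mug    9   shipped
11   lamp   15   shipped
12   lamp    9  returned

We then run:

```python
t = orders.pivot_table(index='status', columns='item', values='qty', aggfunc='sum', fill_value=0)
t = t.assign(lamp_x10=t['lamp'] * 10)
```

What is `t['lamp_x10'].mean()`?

245.0

pivot: rows=status, cols=item, sum(qty):
item      book  chair  desk  fan  lamp  mug
status                                     
returned    16      0    21   17    34    0
shipped      0     15    10    0    15   15
add column lamp_x10 = t['lamp'] * 10:
item      book  chair  desk  fan  lamp  mug  lamp_x10
status                                               
returned    16      0    21   17    34    0       340
shipped      0     15    10    0    15   15       150
The mean of column 'lamp_x10' is 245.0.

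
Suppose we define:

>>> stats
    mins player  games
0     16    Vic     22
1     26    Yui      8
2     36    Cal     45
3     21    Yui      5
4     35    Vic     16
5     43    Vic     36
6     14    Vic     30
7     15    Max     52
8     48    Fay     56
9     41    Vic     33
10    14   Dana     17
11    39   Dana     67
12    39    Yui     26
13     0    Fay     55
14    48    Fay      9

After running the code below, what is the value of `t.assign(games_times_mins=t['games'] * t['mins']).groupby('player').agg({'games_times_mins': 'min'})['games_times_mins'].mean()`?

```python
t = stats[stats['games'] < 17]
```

filter rows where games < 17:
    mins player  games
1     26    Yui      8
3     21    Yui      5
4     35    Vic     16
14    48    Fay      9
add column games_times_mins = t['games'] * t['mins']:
    mins player  games  games_times_mins
1     26    Yui      8               208
3     21    Yui      5               105
4     35    Vic     16               560
14    48    Fay      9               432
group by player, min of games_times_mins:
        games_times_mins
player                  
Fay                  432
Vic                  560
Yui                  105
So mean() = 365.666666667.

365.666666667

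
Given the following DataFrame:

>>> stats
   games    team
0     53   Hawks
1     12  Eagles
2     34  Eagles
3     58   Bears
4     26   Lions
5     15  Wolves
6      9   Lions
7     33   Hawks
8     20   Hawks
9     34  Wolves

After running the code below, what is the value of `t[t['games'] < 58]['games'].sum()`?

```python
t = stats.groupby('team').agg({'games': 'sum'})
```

group by team, sum of games:
        games
team         
Bears      58
Eagles     46
Hawks     106
Lions      35
Wolves     49
filter rows where games < 58:
        games
team         
Eagles     46
Lions      35
Wolves     49

130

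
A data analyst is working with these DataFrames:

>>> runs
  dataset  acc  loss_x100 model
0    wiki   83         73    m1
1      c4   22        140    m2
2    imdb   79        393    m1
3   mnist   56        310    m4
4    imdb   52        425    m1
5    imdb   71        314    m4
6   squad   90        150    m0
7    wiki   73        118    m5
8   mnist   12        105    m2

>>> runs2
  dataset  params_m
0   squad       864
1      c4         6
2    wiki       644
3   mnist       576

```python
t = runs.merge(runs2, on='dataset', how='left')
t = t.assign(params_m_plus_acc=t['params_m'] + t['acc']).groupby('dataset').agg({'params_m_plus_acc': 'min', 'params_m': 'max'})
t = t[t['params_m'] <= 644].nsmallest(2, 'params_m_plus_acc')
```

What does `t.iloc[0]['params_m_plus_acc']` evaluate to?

merge on 'dataset' (how='left') → 9 rows:
  dataset  acc  loss_x100 model  params_m
0    wiki   83         73    m1     644.0
1      c4   22        140    m2       6.0
2    imdb   79        393    m1       NaN
3   mnist   56        310    m4     576.0
4    imdb   52        425    m1       NaN
5    imdb   71        314    m4       NaN
6   squad   90        150    m0     864.0
7    wiki   73        118    m5     644.0
8   mnist   12        105    m2     576.0
add column params_m_plus_acc = t['params_m'] + t['acc']:
  dataset  acc  loss_x100 model  params_m  params_m_plus_acc
0    wiki   83         73    m1     644.0              727.0
1      c4   22        140    m2       6.0               28.0
2    imdb   79        393    m1       NaN                NaN
3   mnist   56        310    m4     576.0              632.0
4    imdb   52        425    m1       NaN                NaN
5    imdb   71        314    m4       NaN                NaN
6   squad   90        150    m0     864.0              954.0
7    wiki   73        118    m5     644.0              717.0
8   mnist   12        105    m2     576.0              588.0
group by dataset: min(params_m_plus_acc), max(params_m):
         params_m_plus_acc  params_m
dataset                             
c4                    28.0       6.0
imdb                   NaN       NaN
mnist                588.0     576.0
squad                954.0     864.0
wiki                 717.0     644.0
filter rows where params_m <= 644:
         params_m_plus_acc  params_m
dataset                             
c4                    28.0       6.0
mnist                588.0     576.0
wiki                 717.0     644.0
take 2 rows with smallest params_m_plus_acc:
         params_m_plus_acc  params_m
dataset                             
c4                    28.0       6.0
mnist                588.0     576.0
The value at position 0, column 'params_m_plus_acc' is 28.0.

28.0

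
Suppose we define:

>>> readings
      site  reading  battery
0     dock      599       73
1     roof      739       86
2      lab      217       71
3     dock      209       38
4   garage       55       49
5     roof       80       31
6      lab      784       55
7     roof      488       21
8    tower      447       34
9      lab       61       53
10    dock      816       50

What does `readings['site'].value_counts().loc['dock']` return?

3

value_counts of site:
site
dock      3
roof      3
lab       3
garage    1
tower     1
Name: count, dtype: int64
value at index 'dock' → 3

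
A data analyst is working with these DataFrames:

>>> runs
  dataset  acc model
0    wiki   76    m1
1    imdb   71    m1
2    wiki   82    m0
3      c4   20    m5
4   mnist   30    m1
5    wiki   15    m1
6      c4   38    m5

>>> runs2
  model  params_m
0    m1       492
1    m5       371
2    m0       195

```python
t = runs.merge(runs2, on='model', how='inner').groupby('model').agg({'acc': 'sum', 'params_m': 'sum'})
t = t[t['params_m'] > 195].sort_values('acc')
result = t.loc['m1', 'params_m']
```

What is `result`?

merge on 'model' (how='inner') → 7 rows:
  dataset  acc model  params_m
0    wiki   76    m1       492
1    imdb   71    m1       492
2    wiki   82    m0       195
3      c4   20    m5       371
4   mnist   30    m1       492
5    wiki   15    m1       492
6      c4   38    m5       371
group by model: sum(acc), sum(params_m):
       acc  params_m
model               
m0      82       195
m1     192      1968
m5      58       742
filter rows where params_m > 195:
       acc  params_m
model               
m1     192      1968
m5      58       742
sort by acc:
       acc  params_m
model               
m5      58       742
m1     192      1968

1968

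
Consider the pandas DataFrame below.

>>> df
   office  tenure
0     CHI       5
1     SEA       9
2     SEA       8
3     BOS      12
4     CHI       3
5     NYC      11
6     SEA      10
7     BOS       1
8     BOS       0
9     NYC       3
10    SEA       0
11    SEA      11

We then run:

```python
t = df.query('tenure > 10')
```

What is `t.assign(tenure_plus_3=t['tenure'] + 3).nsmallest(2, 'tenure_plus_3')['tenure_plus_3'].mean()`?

filter rows where tenure > 10:
   office  tenure
3     BOS      12
5     NYC      11
11    SEA      11
add column tenure_plus_3 = t['tenure'] + 3:
   office  tenure  tenure_plus_3
3     BOS      12             15
5     NYC      11             14
11    SEA      11             14
take 2 rows with smallest tenure_plus_3:
   office  tenure  tenure_plus_3
5     NYC      11             14
11    SEA      11             14
Reading off the mean of column 'tenure_plus_3', we get 14.0.

14.0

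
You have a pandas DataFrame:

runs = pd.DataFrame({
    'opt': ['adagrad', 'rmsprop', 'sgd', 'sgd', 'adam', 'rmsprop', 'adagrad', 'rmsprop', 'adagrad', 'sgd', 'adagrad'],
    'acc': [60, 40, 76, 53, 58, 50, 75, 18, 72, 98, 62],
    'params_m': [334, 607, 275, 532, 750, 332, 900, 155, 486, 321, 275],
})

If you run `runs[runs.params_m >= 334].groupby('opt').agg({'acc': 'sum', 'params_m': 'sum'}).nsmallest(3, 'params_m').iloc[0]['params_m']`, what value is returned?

filter rows where params_m >= 334:
       opt  acc  params_m
0  adagrad   60       334
1  rmsprop   40       607
3      sgd   53       532
4     adam   58       750
6  adagrad   75       900
8  adagrad   72       486
group by opt: sum(acc), sum(params_m):
         acc  params_m
opt                   
adagrad  207      1720
adam      58       750
rmsprop   40       607
sgd       53       532
take 3 rows with smallest params_m:
         acc  params_m
opt                   
sgd       53       532
rmsprop   40       607
adam      58       750
Then the value at position 0, column 'params_m': 532

532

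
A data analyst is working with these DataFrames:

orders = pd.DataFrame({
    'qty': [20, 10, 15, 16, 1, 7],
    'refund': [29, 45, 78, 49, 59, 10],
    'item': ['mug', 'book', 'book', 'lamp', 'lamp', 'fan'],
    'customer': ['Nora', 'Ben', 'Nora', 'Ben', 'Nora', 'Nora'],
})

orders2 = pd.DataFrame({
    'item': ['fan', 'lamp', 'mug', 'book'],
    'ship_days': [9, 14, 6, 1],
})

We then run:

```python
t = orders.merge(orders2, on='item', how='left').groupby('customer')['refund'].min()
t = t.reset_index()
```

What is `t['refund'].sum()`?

merge on 'item' (how='left') → 6 rows:
   qty  refund  item customer  ship_days
0   20      29   mug     Nora          6
1   10      45  book      Ben          1
2   15      78  book     Nora          1
3   16      49  lamp      Ben         14
4    1      59  lamp     Nora         14
5    7      10   fan     Nora          9
group by customer, min of refund:
customer
Ben     45
Nora    10
Name: refund, dtype: int64
reset_index():
  customer  refund
0      Ben      45
1     Nora      10
Finally, sum of column 'refund' = 55.

55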